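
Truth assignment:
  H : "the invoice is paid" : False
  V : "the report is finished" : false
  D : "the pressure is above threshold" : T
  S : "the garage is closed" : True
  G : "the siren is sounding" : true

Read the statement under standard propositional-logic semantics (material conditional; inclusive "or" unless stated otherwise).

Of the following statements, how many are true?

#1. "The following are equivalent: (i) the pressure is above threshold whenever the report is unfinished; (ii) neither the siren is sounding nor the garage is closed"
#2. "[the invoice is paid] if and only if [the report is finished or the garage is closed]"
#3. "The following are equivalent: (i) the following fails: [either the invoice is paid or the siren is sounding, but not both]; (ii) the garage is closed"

0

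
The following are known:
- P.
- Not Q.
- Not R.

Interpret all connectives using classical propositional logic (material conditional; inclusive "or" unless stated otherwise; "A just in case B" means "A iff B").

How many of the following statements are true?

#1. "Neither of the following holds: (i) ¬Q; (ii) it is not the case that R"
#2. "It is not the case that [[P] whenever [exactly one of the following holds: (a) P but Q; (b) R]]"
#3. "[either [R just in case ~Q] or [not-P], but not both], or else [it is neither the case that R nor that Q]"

1

#1: In symbols: not Q nor not R

not Q = not False = True
not R = not False = True
not Q nor not R = True nor True = False
Thus #1 is false.

#2: Parsed as not (((P and Q) xor R) -> P)

P and Q = True and False = False
(P and Q) xor R = False xor False = False
((P and Q) xor R) -> P = False -> True = True
not (((P and Q) xor R) -> P) = not True = False
So #2 is false.

#3: This is ((R iff not Q) xor not P) or (R nor Q).

not Q = not False = True
R iff not Q = False iff True = False
not P = not True = False
(R iff not Q) xor not P = False xor False = False
R nor Q = False nor False = True
((R iff not Q) xor not P) or (R nor Q) = False or True = True
So #3 is true.

True statements: 1 (#3).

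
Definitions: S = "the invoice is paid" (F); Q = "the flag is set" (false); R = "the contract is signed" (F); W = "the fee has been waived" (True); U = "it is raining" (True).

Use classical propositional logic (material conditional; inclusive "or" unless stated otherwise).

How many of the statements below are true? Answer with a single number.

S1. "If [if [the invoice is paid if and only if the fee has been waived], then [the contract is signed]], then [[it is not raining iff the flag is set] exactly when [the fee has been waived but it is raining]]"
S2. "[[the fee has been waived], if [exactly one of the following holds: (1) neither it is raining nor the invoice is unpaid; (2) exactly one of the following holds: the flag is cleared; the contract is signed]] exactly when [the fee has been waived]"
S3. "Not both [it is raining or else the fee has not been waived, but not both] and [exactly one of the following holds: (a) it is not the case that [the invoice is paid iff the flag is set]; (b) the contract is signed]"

S1: Parsed as ((S ↔ W) → R) → ((¬U ↔ Q) ↔ (W ∧ U))

S ↔ W = F ↔ T = F
(S ↔ W) → R = F → F = T
¬U = ¬T = F
¬U ↔ Q = F ↔ F = T
W ∧ U = T ∧ T = T
(¬U ↔ Q) ↔ (W ∧ U) = T ↔ T = T
((S ↔ W) → R) → ((¬U ↔ Q) ↔ (W ∧ U)) = T → T = T
Thus S1 is true.

S2: This is (((U ↓ ¬S) ⊕ (¬Q ⊕ R)) → W) ↔ W.

¬S = ¬F = T
U ↓ ¬S = T ↓ T = F
¬Q = ¬F = T
¬Q ⊕ R = T ⊕ F = T
(U ↓ ¬S) ⊕ (¬Q ⊕ R) = F ⊕ T = T
((U ↓ ¬S) ⊕ (¬Q ⊕ R)) → W = T → T = T
(((U ↓ ¬S) ⊕ (¬Q ⊕ R)) → W) ↔ W = T ↔ T = T
So S2 is true.

S3: In symbols: (U ⊕ ¬W) ↑ (¬(S ↔ Q) ⊕ R)

¬W = ¬T = F
U ⊕ ¬W = T ⊕ F = T
S ↔ Q = F ↔ F = T
¬(S ↔ Q) = ¬T = F
¬(S ↔ Q) ⊕ R = F ⊕ F = F
(U ⊕ ¬W) ↑ (¬(S ↔ Q) ⊕ R) = T ↑ F = T
Thus S3 is true.

Count: 3.

3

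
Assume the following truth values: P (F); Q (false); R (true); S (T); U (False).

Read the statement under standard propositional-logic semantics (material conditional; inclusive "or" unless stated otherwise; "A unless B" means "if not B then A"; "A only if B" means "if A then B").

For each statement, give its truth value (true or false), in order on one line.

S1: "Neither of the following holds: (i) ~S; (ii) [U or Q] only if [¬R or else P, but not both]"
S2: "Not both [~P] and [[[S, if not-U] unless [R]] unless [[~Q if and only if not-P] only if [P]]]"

S1: This is ¬S ↓ ((U ∨ Q) → (¬R ⊕ P)).

¬S = ¬T = F
U ∨ Q = F ∨ F = F
¬R = ¬T = F
¬R ⊕ P = F ⊕ F = F
(U ∨ Q) → (¬R ⊕ P) = F → F = T
¬S ↓ ((U ∨ Q) → (¬R ⊕ P)) = F ↓ T = F
Thus S1 is false.

S2: In symbols: ¬P ↑ (((¬U → S) ∨ R) ∨ ((¬Q ↔ ¬P) → P))

¬P = ¬F = T
¬U = ¬F = T
¬U → S = T → T = T
(¬U → S) ∨ R = T ∨ T = T
¬Q = ¬F = T
¬P = ¬F = T
¬Q ↔ ¬P = T ↔ T = T
(¬Q ↔ ¬P) → P = T → F = F
((¬U → S) ∨ R) ∨ ((¬Q ↔ ¬P) → P) = T ∨ F = T
¬P ↑ (((¬U → S) ∨ R) ∨ ((¬Q ↔ ¬P) → P)) = T ↑ T = F
So S2 is false.

S1 False, S2 False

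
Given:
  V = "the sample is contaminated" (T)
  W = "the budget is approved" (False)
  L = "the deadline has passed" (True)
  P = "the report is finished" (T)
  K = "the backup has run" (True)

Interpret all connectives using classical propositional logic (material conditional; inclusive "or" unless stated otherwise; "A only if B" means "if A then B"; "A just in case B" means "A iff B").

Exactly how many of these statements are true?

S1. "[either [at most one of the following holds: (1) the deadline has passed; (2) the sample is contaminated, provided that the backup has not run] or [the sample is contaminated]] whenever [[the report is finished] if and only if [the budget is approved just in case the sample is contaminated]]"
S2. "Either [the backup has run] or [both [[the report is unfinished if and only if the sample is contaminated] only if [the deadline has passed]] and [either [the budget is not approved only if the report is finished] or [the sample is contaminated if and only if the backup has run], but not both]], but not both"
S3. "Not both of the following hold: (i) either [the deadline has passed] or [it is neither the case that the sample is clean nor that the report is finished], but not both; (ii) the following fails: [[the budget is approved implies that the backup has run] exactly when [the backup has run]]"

3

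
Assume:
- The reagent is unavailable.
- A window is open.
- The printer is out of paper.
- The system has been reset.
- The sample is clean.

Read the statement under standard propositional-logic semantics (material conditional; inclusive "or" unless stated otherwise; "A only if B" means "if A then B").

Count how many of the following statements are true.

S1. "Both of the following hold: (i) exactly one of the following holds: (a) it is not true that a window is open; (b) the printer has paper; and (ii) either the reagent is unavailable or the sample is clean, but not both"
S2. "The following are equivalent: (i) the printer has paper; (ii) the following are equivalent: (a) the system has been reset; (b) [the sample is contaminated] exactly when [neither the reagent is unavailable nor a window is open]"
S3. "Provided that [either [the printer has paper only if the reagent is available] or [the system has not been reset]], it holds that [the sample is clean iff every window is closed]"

Let Q = "a window is open" (True), S = "the printer has paper" (False), M = "the reagent is available" (False), R = "the sample is contaminated" (False), P = "the system has been reset" (True).

S1: This is (not Q xor S) and (not M xor not R).

not Q = not True = False
not Q xor S = False xor False = False
not M = not False = True
not R = not False = True
not M xor not R = True xor True = False
(not Q xor S) and (not M xor not R) = False and False = False
Hence S1 is false.

S2: In symbols: S iff (P iff (R iff (not M nor Q)))

not M = not False = True
not M nor Q = True nor True = False
R iff (not M nor Q) = False iff False = True
P iff (R iff (not M nor Q)) = True iff True = True
S iff (P iff (R iff (not M nor Q))) = False iff True = False
So S2 is false.

S3: Formalization: ((S -> M) or not P) -> (not R iff not Q)

S -> M = False -> False = True
not P = not True = False
(S -> M) or not P = True or False = True
not R = not False = True
not Q = not True = False
not R iff not Q = True iff False = False
((S -> M) or not P) -> (not R iff not Q) = True -> False = False
Thus S3 is false.

Count: 0.

0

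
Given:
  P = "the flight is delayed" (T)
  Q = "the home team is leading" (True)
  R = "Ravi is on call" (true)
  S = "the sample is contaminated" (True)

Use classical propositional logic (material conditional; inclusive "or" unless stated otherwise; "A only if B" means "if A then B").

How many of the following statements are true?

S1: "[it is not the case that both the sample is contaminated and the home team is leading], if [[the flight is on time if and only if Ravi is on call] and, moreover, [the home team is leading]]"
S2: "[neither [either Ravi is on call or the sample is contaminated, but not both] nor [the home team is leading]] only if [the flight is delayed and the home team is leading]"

2

S1: This is ((~P <-> R) & Q) -> (S nand Q).

~P = ~T = F
~P <-> R = F <-> T = F
(~P <-> R) & Q = F & T = F
S nand Q = T nand T = F
((~P <-> R) & Q) -> (S nand Q) = F -> F = T
Hence S1 is true.

S2: Parsed as ((R xor S) nor Q) -> (P & Q)

R xor S = T xor T = F
(R xor S) nor Q = F nor T = F
P & Q = T & T = T
((R xor S) nor Q) -> (P & Q) = F -> T = T
So S2 is true.

Count: 2.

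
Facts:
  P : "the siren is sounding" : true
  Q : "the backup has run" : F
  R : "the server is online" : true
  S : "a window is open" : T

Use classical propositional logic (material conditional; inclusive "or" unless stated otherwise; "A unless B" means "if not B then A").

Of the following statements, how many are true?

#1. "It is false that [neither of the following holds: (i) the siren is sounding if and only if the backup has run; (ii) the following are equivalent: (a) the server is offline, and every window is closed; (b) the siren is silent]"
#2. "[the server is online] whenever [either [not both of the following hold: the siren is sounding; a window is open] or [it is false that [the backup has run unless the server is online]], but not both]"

#1: This is ¬((P ↔ Q) ↓ ((¬R ∧ ¬S) ↔ ¬P)).

P ↔ Q = T ↔ F = F
¬R = ¬T = F
¬S = ¬T = F
¬R ∧ ¬S = F ∧ F = F
¬P = ¬T = F
(¬R ∧ ¬S) ↔ ¬P = F ↔ F = T
(P ↔ Q) ↓ ((¬R ∧ ¬S) ↔ ¬P) = F ↓ T = F
¬((P ↔ Q) ↓ ((¬R ∧ ¬S) ↔ ¬P)) = ¬F = T
Hence #1 is true.

#2: Parsed as ((P ↑ S) ⊕ ¬(Q ∨ R)) → R

P ↑ S = T ↑ T = F
Q ∨ R = F ∨ T = T
¬(Q ∨ R) = ¬T = F
(P ↑ S) ⊕ ¬(Q ∨ R) = F ⊕ F = F
((P ↑ S) ⊕ ¬(Q ∨ R)) → R = F → T = T
So #2 is true.

True statements: 2 (#1, #2).

2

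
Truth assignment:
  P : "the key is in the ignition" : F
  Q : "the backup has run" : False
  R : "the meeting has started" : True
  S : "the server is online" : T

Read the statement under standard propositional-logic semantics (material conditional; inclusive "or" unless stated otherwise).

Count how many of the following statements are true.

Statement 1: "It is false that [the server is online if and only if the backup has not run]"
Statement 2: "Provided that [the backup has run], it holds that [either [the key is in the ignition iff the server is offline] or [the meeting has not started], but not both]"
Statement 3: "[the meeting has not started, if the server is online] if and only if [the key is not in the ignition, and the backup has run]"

2

Statement 1: Parsed as not (S iff not Q)

not Q = not False = True
S iff not Q = True iff True = True
not (S iff not Q) = not True = False
So Statement 1 is false.

Statement 2: This is Q -> ((P iff not S) xor not R).

not S = not True = False
P iff not S = False iff False = True
not R = not True = False
(P iff not S) xor not R = True xor False = True
Q -> ((P iff not S) xor not R) = False -> True = True
Thus Statement 2 is true.

Statement 3: This is (S -> not R) iff (not P and Q).

not R = not True = False
S -> not R = True -> False = False
not P = not False = True
not P and Q = True and False = False
(S -> not R) iff (not P and Q) = False iff False = True
So Statement 3 is true.

Count: 2.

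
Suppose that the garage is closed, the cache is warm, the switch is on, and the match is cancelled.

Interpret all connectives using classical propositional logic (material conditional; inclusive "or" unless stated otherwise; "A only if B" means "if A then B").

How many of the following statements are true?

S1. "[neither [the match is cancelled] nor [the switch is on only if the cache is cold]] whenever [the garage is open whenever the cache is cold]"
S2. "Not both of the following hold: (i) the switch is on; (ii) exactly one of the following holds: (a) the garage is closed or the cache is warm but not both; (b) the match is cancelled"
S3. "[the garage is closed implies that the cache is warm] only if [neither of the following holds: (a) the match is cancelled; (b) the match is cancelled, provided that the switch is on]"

Let D = "the cache is warm" (T), R = "the garage is closed" (T), U = "the match is cancelled" (T), S = "the switch is on" (T).

S1: In symbols: (~D -> ~R) -> (U nor (S -> ~D))

~D = ~T = F
~R = ~T = F
~D -> ~R = F -> F = T
~D = ~T = F
S -> ~D = T -> F = F
U nor (S -> ~D) = T nor F = F
(~D -> ~R) -> (U nor (S -> ~D)) = T -> F = F
Thus S1 is false.

S2: Parsed as S nand ((R xor D) xor U)

R xor D = T xor T = F
(R xor D) xor U = F xor T = T
S nand ((R xor D) xor U) = T nand T = F
Thus S2 is false.

S3: Formalization: (R -> D) -> (U nor (S -> U))

R -> D = T -> T = T
S -> U = T -> T = T
U nor (S -> U) = T nor T = F
(R -> D) -> (U nor (S -> U)) = T -> F = F
Thus S3 is false.

0 of the 3 statements are true (none).

0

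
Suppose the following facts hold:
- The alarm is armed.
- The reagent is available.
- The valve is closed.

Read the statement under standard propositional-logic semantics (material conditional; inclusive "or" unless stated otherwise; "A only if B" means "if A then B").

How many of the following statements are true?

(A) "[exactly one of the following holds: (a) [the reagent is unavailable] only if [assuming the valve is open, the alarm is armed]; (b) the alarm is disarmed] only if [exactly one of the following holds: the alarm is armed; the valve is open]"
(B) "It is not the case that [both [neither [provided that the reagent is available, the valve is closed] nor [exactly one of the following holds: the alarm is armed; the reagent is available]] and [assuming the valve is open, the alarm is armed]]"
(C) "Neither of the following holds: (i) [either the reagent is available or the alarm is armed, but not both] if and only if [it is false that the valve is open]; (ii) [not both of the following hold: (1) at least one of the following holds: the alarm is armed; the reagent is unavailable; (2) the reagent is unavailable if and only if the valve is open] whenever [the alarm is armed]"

3

Let Q = "the reagent is available" (True), R = "the valve is open" (False), P = "the alarm is armed" (True).

(A): In symbols: ((not Q -> (R -> P)) xor not P) -> (P xor R)

not Q = not True = False
R -> P = False -> True = True
not Q -> (R -> P) = False -> True = True
not P = not True = False
(not Q -> (R -> P)) xor not P = True xor False = True
P xor R = True xor False = True
((not Q -> (R -> P)) xor not P) -> (P xor R) = True -> True = True
So (A) is true.

(B): Formalization: not (((Q -> not R) nor (P xor Q)) and (R -> P))

not R = not False = True
Q -> not R = True -> True = True
P xor Q = True xor True = False
(Q -> not R) nor (P xor Q) = True nor False = False
R -> P = False -> True = True
((Q -> not R) nor (P xor Q)) and (R -> P) = False and True = False
not (((Q -> not R) nor (P xor Q)) and (R -> P)) = not False = True
Hence (B) is true.

(C): This is ((Q xor P) iff not R) nor (P -> ((P or not Q) nand (not Q iff R))).

Q xor P = True xor True = False
not R = not False = True
(Q xor P) iff not R = False iff True = False
not Q = not True = False
P or not Q = True or False = True
not Q = not True = False
not Q iff R = False iff False = True
(P or not Q) nand (not Q iff R) = True nand True = False
P -> ((P or not Q) nand (not Q iff R)) = True -> False = False
((Q xor P) iff not R) nor (P -> ((P or not Q) nand (not Q iff R))) = False nor False = True
Thus (C) is true.

3 of the 3 statements are true.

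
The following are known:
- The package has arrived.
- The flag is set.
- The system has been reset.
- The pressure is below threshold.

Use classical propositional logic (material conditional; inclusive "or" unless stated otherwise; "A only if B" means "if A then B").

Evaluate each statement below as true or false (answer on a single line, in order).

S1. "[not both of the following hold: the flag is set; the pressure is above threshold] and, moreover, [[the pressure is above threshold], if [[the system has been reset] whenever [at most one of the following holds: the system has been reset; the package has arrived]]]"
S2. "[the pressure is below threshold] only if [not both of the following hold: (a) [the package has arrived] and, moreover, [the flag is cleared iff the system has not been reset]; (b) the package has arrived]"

S1 False; S2 False

Let V = "the flag is set" (True), P = "the pressure is above threshold" (False), L = "the system has been reset" (True), M = "the package has arrived" (True).

S1: This is (V nand P) and (((L nand M) -> L) -> P).

V nand P = True nand False = True
L nand M = True nand True = False
(L nand M) -> L = False -> True = True
((L nand M) -> L) -> P = True -> False = False
(V nand P) and (((L nand M) -> L) -> P) = True and False = False
Hence S1 is false.

S2: Formalization: not P -> ((M and (not V iff not L)) nand M)

not P = not False = True
not V = not True = False
not L = not True = False
not V iff not L = False iff False = True
M and (not V iff not L) = True and True = True
(M and (not V iff not L)) nand M = True nand True = False
not P -> ((M and (not V iff not L)) nand M) = True -> False = False
Thus S2 is false.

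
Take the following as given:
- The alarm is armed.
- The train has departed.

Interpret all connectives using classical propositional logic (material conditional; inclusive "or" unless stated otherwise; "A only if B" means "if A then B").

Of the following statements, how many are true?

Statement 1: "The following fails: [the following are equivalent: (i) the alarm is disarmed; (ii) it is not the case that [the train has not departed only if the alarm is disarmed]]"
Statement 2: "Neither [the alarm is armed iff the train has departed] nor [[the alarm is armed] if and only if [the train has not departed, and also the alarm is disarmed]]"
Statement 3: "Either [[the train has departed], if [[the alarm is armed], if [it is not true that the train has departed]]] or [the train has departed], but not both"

Let P = "the alarm is armed" (T), Q = "the train has departed" (T).

Statement 1: This is ¬(¬P ↔ ¬(¬Q → ¬P)).

¬P = ¬T = F
¬Q = ¬T = F
¬P = ¬T = F
¬Q → ¬P = F → F = T
¬(¬Q → ¬P) = ¬T = F
¬P ↔ ¬(¬Q → ¬P) = F ↔ F = T
¬(¬P ↔ ¬(¬Q → ¬P)) = ¬T = F
Thus Statement 1 is false.

Statement 2: Parsed as (P ↔ Q) ↓ (P ↔ (¬Q ∧ ¬P))

P ↔ Q = T ↔ T = T
¬Q = ¬T = F
¬P = ¬T = F
¬Q ∧ ¬P = F ∧ F = F
P ↔ (¬Q ∧ ¬P) = T ↔ F = F
(P ↔ Q) ↓ (P ↔ (¬Q ∧ ¬P)) = T ↓ F = F
Thus Statement 2 is false.

Statement 3: Formalization: ((¬Q → P) → Q) ⊕ Q

¬Q = ¬T = F
¬Q → P = F → T = T
(¬Q → P) → Q = T → T = T
((¬Q → P) → Q) ⊕ Q = T ⊕ T = F
Thus Statement 3 is false.

Count: 0.

0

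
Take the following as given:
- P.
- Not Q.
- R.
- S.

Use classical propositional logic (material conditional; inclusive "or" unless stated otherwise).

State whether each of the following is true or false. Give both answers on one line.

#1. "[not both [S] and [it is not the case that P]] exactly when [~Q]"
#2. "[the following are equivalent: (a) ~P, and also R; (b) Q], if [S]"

#1 T; #2 T

#1: Formalization: (S ↑ ¬P) ↔ ¬Q

¬P = ¬T = F
S ↑ ¬P = T ↑ F = T
¬Q = ¬F = T
(S ↑ ¬P) ↔ ¬Q = T ↔ T = T
Thus #1 is true.

#2: Formalization: S → ((¬P ∧ R) ↔ Q)

¬P = ¬T = F
¬P ∧ R = F ∧ T = F
(¬P ∧ R) ↔ Q = F ↔ F = T
S → ((¬P ∧ R) ↔ Q) = T → T = T
So #2 is true.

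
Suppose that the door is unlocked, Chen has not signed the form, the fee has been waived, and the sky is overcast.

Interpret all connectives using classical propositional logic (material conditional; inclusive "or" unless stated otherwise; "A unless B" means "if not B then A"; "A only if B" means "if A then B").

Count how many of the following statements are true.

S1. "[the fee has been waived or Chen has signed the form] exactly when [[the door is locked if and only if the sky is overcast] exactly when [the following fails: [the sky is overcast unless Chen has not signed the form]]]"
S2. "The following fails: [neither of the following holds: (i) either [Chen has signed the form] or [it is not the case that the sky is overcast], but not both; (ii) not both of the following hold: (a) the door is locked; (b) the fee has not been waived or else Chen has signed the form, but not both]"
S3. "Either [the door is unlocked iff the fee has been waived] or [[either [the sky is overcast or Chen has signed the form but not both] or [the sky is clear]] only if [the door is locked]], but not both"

3

Let R = "the fee has been waived" (True), Q = "Chen has signed the form" (False), P = "the door is locked" (False), S = "the sky is overcast" (True).

S1: Parsed as (R or Q) iff ((P iff S) iff not (S or not Q))

R or Q = True or False = True
P iff S = False iff True = False
not Q = not False = True
S or not Q = True or True = True
not (S or not Q) = not True = False
(P iff S) iff not (S or not Q) = False iff False = True
(R or Q) iff ((P iff S) iff not (S or not Q)) = True iff True = True
So S1 is true.

S2: This is not ((Q xor not S) nor (P nand (not R xor Q))).

not S = not True = False
Q xor not S = False xor False = False
not R = not True = False
not R xor Q = False xor False = False
P nand (not R xor Q) = False nand False = True
(Q xor not S) nor (P nand (not R xor Q)) = False nor True = False
not ((Q xor not S) nor (P nand (not R xor Q))) = not False = True
Hence S2 is true.

S3: Parsed as (not P iff R) xor (((S xor Q) or not S) -> P)

not P = not False = True
not P iff R = True iff True = True
S xor Q = True xor False = True
not S = not True = False
(S xor Q) or not S = True or False = True
((S xor Q) or not S) -> P = True -> False = False
(not P iff R) xor (((S xor Q) or not S) -> P) = True xor False = True
Hence S3 is true.

True statements: 3.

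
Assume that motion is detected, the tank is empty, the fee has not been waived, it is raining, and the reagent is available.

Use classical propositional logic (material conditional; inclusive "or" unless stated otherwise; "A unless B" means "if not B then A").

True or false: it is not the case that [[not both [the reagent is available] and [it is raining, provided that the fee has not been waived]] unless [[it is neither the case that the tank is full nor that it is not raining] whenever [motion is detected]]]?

Let K = "the reagent is available" (True), G = "the fee has been waived" (False), N = "it is raining" (True), U = "motion is detected" (True), P = "the tank is full" (False).
Parsed as not ((K nand (not G -> N)) or (U -> (P nor not N)))

not G = not False = True
not G -> N = True -> True = True
K nand (not G -> N) = True nand True = False
not N = not True = False
P nor not N = False nor False = True
U -> (P nor not N) = True -> True = True
(K nand (not G -> N)) or (U -> (P nor not N)) = False or True = True
not ((K nand (not G -> N)) or (U -> (P nor not N))) = not True = False

false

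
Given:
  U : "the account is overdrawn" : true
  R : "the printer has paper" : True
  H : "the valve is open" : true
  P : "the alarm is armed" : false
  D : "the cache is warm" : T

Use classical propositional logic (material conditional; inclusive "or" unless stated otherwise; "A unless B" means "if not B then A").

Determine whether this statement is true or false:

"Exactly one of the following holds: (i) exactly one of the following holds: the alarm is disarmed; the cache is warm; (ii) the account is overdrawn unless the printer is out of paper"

True.

This is (not P xor D) xor (U or not R).

not P = not False = True
not P xor D = True xor True = False
not R = not True = False
U or not R = True or False = True
(not P xor D) xor (U or not R) = False xor True = True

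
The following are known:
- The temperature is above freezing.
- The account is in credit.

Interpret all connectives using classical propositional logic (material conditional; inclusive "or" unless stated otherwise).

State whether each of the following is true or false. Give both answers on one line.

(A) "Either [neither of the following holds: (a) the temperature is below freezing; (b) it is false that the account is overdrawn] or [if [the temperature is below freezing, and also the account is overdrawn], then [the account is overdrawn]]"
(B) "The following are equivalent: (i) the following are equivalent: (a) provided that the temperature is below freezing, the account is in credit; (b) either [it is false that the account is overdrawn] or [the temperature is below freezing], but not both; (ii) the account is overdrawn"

(A) T; (B) F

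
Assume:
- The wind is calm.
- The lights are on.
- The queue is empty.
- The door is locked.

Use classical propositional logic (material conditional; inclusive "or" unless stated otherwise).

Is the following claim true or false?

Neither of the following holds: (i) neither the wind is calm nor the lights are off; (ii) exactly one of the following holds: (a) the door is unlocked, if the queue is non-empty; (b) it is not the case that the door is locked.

The statement is false.

Let H = "the wind is strong" (F), N = "the lights are on" (T), U = "the queue is empty" (T), G = "the door is locked" (T).
In symbols: (~H nor ~N) nor ((~U -> ~G) xor ~G)

~H = ~F = T
~N = ~T = F
~H nor ~N = T nor F = F
~U = ~T = F
~G = ~T = F
~U -> ~G = F -> F = T
~G = ~T = F
(~U -> ~G) xor ~G = T xor F = T
(~H nor ~N) nor ((~U -> ~G) xor ~G) = F nor T = F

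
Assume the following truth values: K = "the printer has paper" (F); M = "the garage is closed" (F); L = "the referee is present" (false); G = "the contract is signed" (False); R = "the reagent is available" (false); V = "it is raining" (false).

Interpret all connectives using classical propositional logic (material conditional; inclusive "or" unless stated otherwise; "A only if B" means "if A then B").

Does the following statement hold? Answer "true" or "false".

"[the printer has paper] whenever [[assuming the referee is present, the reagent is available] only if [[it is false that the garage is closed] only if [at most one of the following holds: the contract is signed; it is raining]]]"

False

Formalization: ((L → R) → (¬M → (G ↑ V))) → K

L → R = F → F = T
¬M = ¬F = T
G ↑ V = F ↑ F = T
¬M → (G ↑ V) = T → T = T
(L → R) → (¬M → (G ↑ V)) = T → T = T
((L → R) → (¬M → (G ↑ V))) → K = T → F = F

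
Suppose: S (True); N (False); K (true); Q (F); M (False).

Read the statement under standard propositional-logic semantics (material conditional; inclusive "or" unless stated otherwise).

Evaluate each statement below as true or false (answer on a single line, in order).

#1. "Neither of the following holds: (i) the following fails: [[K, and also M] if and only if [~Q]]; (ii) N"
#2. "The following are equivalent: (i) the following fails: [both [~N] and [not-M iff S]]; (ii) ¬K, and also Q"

#1 F, #2 T

#1: This is ¬((K ∧ M) ↔ ¬Q) ↓ N.

K ∧ M = T ∧ F = F
¬Q = ¬F = T
(K ∧ M) ↔ ¬Q = F ↔ T = F
¬((K ∧ M) ↔ ¬Q) = ¬F = T
¬((K ∧ M) ↔ ¬Q) ↓ N = T ↓ F = F
So #1 is false.

#2: Parsed as ¬(¬N ∧ (¬M ↔ S)) ↔ (¬K ∧ Q)

¬N = ¬F = T
¬M = ¬F = T
¬M ↔ S = T ↔ T = T
¬N ∧ (¬M ↔ S) = T ∧ T = T
¬(¬N ∧ (¬M ↔ S)) = ¬T = F
¬K = ¬T = F
¬K ∧ Q = F ∧ F = F
¬(¬N ∧ (¬M ↔ S)) ↔ (¬K ∧ Q) = F ↔ F = T
Hence #2 is true.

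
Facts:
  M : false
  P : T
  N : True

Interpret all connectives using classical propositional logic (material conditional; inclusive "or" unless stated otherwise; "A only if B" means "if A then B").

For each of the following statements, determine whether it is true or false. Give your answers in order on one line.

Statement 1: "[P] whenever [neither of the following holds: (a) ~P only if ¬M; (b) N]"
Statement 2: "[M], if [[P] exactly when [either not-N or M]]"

Statement 1: Parsed as ((not P -> not M) nor N) -> P

not P = not True = False
not M = not False = True
not P -> not M = False -> True = True
(not P -> not M) nor N = True nor True = False
((not P -> not M) nor N) -> P = False -> True = True
So Statement 1 is true.

Statement 2: In symbols: (P iff (not N or M)) -> M

not N = not True = False
not N or M = False or False = False
P iff (not N or M) = True iff False = False
(P iff (not N or M)) -> M = False -> False = True
Hence Statement 2 is true.

Statement 1 T / Statement 2 T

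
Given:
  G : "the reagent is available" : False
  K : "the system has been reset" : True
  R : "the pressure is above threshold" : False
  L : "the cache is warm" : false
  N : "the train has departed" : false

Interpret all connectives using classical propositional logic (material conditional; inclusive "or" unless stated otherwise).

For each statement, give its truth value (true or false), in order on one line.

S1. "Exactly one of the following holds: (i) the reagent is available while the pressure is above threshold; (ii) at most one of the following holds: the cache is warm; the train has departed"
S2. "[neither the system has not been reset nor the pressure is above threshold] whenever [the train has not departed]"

S1 T / S2 T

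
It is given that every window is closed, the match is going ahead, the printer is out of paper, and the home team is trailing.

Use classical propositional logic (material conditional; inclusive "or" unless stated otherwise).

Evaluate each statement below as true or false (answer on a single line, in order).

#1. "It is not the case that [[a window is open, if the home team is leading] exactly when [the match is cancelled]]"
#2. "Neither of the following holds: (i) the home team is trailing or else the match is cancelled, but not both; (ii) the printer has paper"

#1 true, #2 false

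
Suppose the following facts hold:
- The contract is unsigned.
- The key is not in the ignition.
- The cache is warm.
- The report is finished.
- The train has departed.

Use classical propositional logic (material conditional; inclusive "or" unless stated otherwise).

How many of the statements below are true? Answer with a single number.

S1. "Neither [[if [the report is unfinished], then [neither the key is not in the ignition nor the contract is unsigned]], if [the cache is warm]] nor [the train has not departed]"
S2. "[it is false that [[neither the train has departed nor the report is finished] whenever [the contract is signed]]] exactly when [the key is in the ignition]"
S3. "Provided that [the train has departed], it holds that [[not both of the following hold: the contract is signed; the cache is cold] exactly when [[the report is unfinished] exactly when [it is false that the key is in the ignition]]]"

Let R = "the cache is warm" (T), S = "the report is finished" (T), Q = "the key is in the ignition" (F), P = "the contract is signed" (F), U = "the train has departed" (T).

S1: Formalization: (R -> (~S -> (~Q nor ~P))) nor ~U

~S = ~T = F
~Q = ~F = T
~P = ~F = T
~Q nor ~P = T nor T = F
~S -> (~Q nor ~P) = F -> F = T
R -> (~S -> (~Q nor ~P)) = T -> T = T
~U = ~T = F
(R -> (~S -> (~Q nor ~P))) nor ~U = T nor F = F
Thus S1 is false.

S2: Parsed as ~(P -> (U nor S)) <-> Q

U nor S = T nor T = F
P -> (U nor S) = F -> F = T
~(P -> (U nor S)) = ~T = F
~(P -> (U nor S)) <-> Q = F <-> F = T
Thus S2 is true.

S3: Formalization: U -> ((P nand ~R) <-> (~S <-> ~Q))

~R = ~T = F
P nand ~R = F nand F = T
~S = ~T = F
~Q = ~F = T
~S <-> ~Q = F <-> T = F
(P nand ~R) <-> (~S <-> ~Q) = T <-> F = F
U -> ((P nand ~R) <-> (~S <-> ~Q)) = T -> F = F
So S3 is false.

True statements: 1.

1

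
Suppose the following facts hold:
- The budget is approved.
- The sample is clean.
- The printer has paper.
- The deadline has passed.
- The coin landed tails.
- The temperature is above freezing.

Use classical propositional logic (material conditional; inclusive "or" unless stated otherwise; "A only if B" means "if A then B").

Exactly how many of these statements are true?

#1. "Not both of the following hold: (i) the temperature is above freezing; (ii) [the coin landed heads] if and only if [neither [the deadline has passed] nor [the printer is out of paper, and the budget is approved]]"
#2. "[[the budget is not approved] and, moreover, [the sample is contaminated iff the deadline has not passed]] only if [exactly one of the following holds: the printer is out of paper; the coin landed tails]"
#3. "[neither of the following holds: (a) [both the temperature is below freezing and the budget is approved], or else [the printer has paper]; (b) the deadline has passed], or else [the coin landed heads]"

Let P = "the temperature is below freezing" (False), G = "the coin landed heads" (False), R = "the deadline has passed" (True), L = "the printer has paper" (True), K = "the budget is approved" (True), V = "the sample is contaminated" (False).

#1: Formalization: not P nand (G iff (R nor (not L and K)))

not P = not False = True
not L = not True = False
not L and K = False and True = False
R nor (not L and K) = True nor False = False
G iff (R nor (not L and K)) = False iff False = True
not P nand (G iff (R nor (not L and K))) = True nand True = False
Hence #1 is false.

#2: Formalization: (not K and (V iff not R)) -> (not L xor not G)

not K = not True = False
not R = not True = False
V iff not R = False iff False = True
not K and (V iff not R) = False and True = False
not L = not True = False
not G = not False = True
not L xor not G = False xor True = True
(not K and (V iff not R)) -> (not L xor not G) = False -> True = True
Thus #2 is true.

#3: Parsed as (((P and K) or L) nor R) or G

P and K = False and True = False
(P and K) or L = False or True = True
((P and K) or L) nor R = True nor True = False
(((P and K) or L) nor R) or G = False or False = False
Hence #3 is false.

Count: 1.

1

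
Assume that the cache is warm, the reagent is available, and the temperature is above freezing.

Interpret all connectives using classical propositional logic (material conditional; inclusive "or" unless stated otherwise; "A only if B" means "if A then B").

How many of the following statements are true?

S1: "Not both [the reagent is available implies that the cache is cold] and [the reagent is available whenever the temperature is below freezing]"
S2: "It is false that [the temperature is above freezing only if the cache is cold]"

2

Let Q = "the reagent is available" (T), P = "the cache is warm" (T), R = "the temperature is below freezing" (F).

S1: In symbols: (Q -> ~P) nand (R -> Q)

~P = ~T = F
Q -> ~P = T -> F = F
R -> Q = F -> T = T
(Q -> ~P) nand (R -> Q) = F nand T = T
Thus S1 is true.

S2: Parsed as ~(~R -> ~P)

~R = ~F = T
~P = ~T = F
~R -> ~P = T -> F = F
~(~R -> ~P) = ~F = T
So S2 is true.

True statements: 2.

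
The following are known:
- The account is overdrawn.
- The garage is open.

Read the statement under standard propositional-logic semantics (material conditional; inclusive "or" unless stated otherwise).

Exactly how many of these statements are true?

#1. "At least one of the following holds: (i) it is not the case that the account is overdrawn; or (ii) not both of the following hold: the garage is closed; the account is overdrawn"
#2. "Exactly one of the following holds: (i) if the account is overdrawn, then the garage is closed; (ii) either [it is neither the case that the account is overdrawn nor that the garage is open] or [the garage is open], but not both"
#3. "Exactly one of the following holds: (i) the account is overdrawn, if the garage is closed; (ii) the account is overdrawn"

2

Let P = "the account is overdrawn" (T), Q = "the garage is closed" (F).

#1: Parsed as ¬P ∨ (Q ↑ P)

¬P = ¬T = F
Q ↑ P = F ↑ T = T
¬P ∨ (Q ↑ P) = F ∨ T = T
Hence #1 is true.

#2: In symbols: (P → Q) ⊕ ((P ↓ ¬Q) ⊕ ¬Q)

P → Q = T → F = F
¬Q = ¬F = T
P ↓ ¬Q = T ↓ T = F
¬Q = ¬F = T
(P ↓ ¬Q) ⊕ ¬Q = F ⊕ T = T
(P → Q) ⊕ ((P ↓ ¬Q) ⊕ ¬Q) = F ⊕ T = T
Thus #2 is true.

#3: This is (Q → P) ⊕ P.

Q → P = F → T = T
(Q → P) ⊕ P = T ⊕ T = F
So #3 is false.

Count: 2.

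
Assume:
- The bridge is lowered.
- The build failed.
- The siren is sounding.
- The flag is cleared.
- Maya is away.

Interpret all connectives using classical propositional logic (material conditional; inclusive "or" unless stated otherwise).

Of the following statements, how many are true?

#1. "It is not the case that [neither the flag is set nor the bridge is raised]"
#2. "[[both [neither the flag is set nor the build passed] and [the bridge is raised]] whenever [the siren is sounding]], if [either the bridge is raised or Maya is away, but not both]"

Let S = "the flag is set" (F), P = "the bridge is raised" (F), U = "Maya is at home" (F), R = "the siren is sounding" (T), Q = "the build passed" (F).

#1: Parsed as ¬(S ↓ P)

S ↓ P = F ↓ F = T
¬(S ↓ P) = ¬T = F
So #1 is false.

#2: In symbols: (P ⊕ ¬U) → (R → ((S ↓ Q) ∧ P))

¬U = ¬F = T
P ⊕ ¬U = F ⊕ T = T
S ↓ Q = F ↓ F = T
(S ↓ Q) ∧ P = T ∧ F = F
R → ((S ↓ Q) ∧ P) = T → F = F
(P ⊕ ¬U) → (R → ((S ↓ Q) ∧ P)) = T → F = F
So #2 is false.

0 of the 2 statements are true (none).

0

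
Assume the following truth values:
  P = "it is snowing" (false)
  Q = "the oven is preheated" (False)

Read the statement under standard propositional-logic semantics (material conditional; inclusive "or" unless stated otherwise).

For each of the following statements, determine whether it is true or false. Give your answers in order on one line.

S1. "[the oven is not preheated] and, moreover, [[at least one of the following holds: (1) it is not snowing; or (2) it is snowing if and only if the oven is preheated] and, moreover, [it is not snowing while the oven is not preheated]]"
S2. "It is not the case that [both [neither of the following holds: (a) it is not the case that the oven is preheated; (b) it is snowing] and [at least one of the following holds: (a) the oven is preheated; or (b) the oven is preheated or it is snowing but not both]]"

S1: In symbols: ~Q & ((~P | (P <-> Q)) & (~P & ~Q))

~Q = ~F = T
~P = ~F = T
P <-> Q = F <-> F = T
~P | (P <-> Q) = T | T = T
~P = ~F = T
~Q = ~F = T
~P & ~Q = T & T = T
(~P | (P <-> Q)) & (~P & ~Q) = T & T = T
~Q & ((~P | (P <-> Q)) & (~P & ~Q)) = T & T = T
Thus S1 is true.

S2: Formalization: ~((~Q nor P) & (Q | (Q xor P)))

~Q = ~F = T
~Q nor P = T nor F = F
Q xor P = F xor F = F
Q | (Q xor P) = F | F = F
(~Q nor P) & (Q | (Q xor P)) = F & F = F
~((~Q nor P) & (Q | (Q xor P))) = ~F = T
Thus S2 is true.

S1 T, S2 T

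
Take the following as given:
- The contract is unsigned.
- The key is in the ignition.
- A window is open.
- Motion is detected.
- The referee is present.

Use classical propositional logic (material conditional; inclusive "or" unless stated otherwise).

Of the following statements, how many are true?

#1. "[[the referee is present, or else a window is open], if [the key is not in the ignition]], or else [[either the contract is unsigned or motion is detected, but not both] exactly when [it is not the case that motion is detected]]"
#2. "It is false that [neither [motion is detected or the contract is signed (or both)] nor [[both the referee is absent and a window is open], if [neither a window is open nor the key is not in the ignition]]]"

Let Q = "the key is in the ignition" (T), U = "the referee is present" (T), R = "a window is open" (T), P = "the contract is signed" (F), S = "motion is detected" (T).

#1: In symbols: (~Q -> (U | R)) | ((~P xor S) <-> ~S)

~Q = ~T = F
U | R = T | T = T
~Q -> (U | R) = F -> T = T
~P = ~F = T
~P xor S = T xor T = F
~S = ~T = F
(~P xor S) <-> ~S = F <-> F = T
(~Q -> (U | R)) | ((~P xor S) <-> ~S) = T | T = T
Hence #1 is true.

#2: Parsed as ~((S | P) nor ((R nor ~Q) -> (~U & R)))

S | P = T | F = T
~Q = ~T = F
R nor ~Q = T nor F = F
~U = ~T = F
~U & R = F & T = F
(R nor ~Q) -> (~U & R) = F -> F = T
(S | P) nor ((R nor ~Q) -> (~U & R)) = T nor T = F
~((S | P) nor ((R nor ~Q) -> (~U & R))) = ~F = T
So #2 is true.

True statements: 2 (#1, #2).

2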